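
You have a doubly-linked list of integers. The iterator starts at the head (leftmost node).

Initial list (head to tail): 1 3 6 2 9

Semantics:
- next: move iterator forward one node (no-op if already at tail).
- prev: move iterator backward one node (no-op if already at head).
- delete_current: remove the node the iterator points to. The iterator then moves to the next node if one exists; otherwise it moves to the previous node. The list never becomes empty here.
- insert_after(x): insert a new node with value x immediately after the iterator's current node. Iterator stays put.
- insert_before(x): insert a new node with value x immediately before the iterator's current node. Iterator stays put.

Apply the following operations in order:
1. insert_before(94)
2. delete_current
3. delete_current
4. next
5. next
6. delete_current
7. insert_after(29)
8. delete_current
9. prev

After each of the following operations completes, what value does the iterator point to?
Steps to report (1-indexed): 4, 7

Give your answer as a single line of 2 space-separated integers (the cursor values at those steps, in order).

After 1 (insert_before(94)): list=[94, 1, 3, 6, 2, 9] cursor@1
After 2 (delete_current): list=[94, 3, 6, 2, 9] cursor@3
After 3 (delete_current): list=[94, 6, 2, 9] cursor@6
After 4 (next): list=[94, 6, 2, 9] cursor@2
After 5 (next): list=[94, 6, 2, 9] cursor@9
After 6 (delete_current): list=[94, 6, 2] cursor@2
After 7 (insert_after(29)): list=[94, 6, 2, 29] cursor@2
After 8 (delete_current): list=[94, 6, 29] cursor@29
After 9 (prev): list=[94, 6, 29] cursor@6

Answer: 2 2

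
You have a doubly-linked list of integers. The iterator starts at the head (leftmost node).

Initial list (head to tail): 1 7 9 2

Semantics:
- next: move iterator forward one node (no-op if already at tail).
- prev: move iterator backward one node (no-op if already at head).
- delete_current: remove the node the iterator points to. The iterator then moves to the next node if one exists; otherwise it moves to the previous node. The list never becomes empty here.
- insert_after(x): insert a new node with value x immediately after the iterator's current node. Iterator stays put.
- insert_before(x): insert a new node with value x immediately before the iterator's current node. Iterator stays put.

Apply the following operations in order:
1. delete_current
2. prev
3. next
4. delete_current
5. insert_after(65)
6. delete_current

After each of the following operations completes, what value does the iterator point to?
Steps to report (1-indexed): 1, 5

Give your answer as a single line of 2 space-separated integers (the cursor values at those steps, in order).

After 1 (delete_current): list=[7, 9, 2] cursor@7
After 2 (prev): list=[7, 9, 2] cursor@7
After 3 (next): list=[7, 9, 2] cursor@9
After 4 (delete_current): list=[7, 2] cursor@2
After 5 (insert_after(65)): list=[7, 2, 65] cursor@2
After 6 (delete_current): list=[7, 65] cursor@65

Answer: 7 2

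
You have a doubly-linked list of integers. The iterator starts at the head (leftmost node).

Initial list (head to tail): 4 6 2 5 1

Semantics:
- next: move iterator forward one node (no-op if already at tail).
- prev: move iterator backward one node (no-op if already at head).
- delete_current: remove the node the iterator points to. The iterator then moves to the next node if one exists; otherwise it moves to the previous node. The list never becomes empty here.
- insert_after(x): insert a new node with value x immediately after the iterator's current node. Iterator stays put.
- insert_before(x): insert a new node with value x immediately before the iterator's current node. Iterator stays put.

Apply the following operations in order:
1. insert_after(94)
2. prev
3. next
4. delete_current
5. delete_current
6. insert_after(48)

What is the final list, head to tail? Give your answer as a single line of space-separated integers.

After 1 (insert_after(94)): list=[4, 94, 6, 2, 5, 1] cursor@4
After 2 (prev): list=[4, 94, 6, 2, 5, 1] cursor@4
After 3 (next): list=[4, 94, 6, 2, 5, 1] cursor@94
After 4 (delete_current): list=[4, 6, 2, 5, 1] cursor@6
After 5 (delete_current): list=[4, 2, 5, 1] cursor@2
After 6 (insert_after(48)): list=[4, 2, 48, 5, 1] cursor@2

Answer: 4 2 48 5 1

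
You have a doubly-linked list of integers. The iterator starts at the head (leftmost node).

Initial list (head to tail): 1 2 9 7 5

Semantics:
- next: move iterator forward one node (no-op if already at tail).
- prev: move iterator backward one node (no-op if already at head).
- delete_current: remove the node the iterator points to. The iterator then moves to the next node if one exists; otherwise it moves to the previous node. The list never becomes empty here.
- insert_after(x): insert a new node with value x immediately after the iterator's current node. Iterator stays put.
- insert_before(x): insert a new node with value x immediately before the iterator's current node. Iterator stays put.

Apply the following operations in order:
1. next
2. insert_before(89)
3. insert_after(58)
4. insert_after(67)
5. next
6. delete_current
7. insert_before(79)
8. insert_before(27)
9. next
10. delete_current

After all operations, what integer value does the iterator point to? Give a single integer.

After 1 (next): list=[1, 2, 9, 7, 5] cursor@2
After 2 (insert_before(89)): list=[1, 89, 2, 9, 7, 5] cursor@2
After 3 (insert_after(58)): list=[1, 89, 2, 58, 9, 7, 5] cursor@2
After 4 (insert_after(67)): list=[1, 89, 2, 67, 58, 9, 7, 5] cursor@2
After 5 (next): list=[1, 89, 2, 67, 58, 9, 7, 5] cursor@67
After 6 (delete_current): list=[1, 89, 2, 58, 9, 7, 5] cursor@58
After 7 (insert_before(79)): list=[1, 89, 2, 79, 58, 9, 7, 5] cursor@58
After 8 (insert_before(27)): list=[1, 89, 2, 79, 27, 58, 9, 7, 5] cursor@58
After 9 (next): list=[1, 89, 2, 79, 27, 58, 9, 7, 5] cursor@9
After 10 (delete_current): list=[1, 89, 2, 79, 27, 58, 7, 5] cursor@7

Answer: 7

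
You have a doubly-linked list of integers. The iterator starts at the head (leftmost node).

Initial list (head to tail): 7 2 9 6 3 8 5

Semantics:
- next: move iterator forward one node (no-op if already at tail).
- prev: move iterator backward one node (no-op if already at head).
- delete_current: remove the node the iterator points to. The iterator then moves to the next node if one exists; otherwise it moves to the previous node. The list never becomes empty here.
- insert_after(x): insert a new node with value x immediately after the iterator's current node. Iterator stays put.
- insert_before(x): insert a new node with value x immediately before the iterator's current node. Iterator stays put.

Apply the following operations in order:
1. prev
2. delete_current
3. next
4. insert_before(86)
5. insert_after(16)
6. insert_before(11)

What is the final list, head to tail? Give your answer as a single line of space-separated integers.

After 1 (prev): list=[7, 2, 9, 6, 3, 8, 5] cursor@7
After 2 (delete_current): list=[2, 9, 6, 3, 8, 5] cursor@2
After 3 (next): list=[2, 9, 6, 3, 8, 5] cursor@9
After 4 (insert_before(86)): list=[2, 86, 9, 6, 3, 8, 5] cursor@9
After 5 (insert_after(16)): list=[2, 86, 9, 16, 6, 3, 8, 5] cursor@9
After 6 (insert_before(11)): list=[2, 86, 11, 9, 16, 6, 3, 8, 5] cursor@9

Answer: 2 86 11 9 16 6 3 8 5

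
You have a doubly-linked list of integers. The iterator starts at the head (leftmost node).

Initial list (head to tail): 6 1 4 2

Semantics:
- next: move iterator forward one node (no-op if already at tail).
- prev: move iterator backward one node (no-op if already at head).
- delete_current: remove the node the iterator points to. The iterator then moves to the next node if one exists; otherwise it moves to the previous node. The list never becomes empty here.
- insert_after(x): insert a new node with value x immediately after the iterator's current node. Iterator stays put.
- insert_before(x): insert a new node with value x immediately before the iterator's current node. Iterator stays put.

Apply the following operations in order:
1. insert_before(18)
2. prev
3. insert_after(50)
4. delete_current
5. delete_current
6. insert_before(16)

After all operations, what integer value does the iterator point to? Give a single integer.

Answer: 6

Derivation:
After 1 (insert_before(18)): list=[18, 6, 1, 4, 2] cursor@6
After 2 (prev): list=[18, 6, 1, 4, 2] cursor@18
After 3 (insert_after(50)): list=[18, 50, 6, 1, 4, 2] cursor@18
After 4 (delete_current): list=[50, 6, 1, 4, 2] cursor@50
After 5 (delete_current): list=[6, 1, 4, 2] cursor@6
After 6 (insert_before(16)): list=[16, 6, 1, 4, 2] cursor@6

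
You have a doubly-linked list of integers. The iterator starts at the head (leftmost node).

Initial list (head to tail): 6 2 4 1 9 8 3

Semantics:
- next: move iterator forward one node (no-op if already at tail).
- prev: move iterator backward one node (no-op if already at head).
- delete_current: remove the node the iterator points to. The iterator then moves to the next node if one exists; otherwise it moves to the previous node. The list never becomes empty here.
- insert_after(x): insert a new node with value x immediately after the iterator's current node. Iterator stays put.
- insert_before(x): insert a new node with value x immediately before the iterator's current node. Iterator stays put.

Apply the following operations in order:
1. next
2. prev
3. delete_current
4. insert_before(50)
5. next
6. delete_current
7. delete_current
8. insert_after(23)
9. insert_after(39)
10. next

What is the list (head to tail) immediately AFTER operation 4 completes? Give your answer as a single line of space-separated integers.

After 1 (next): list=[6, 2, 4, 1, 9, 8, 3] cursor@2
After 2 (prev): list=[6, 2, 4, 1, 9, 8, 3] cursor@6
After 3 (delete_current): list=[2, 4, 1, 9, 8, 3] cursor@2
After 4 (insert_before(50)): list=[50, 2, 4, 1, 9, 8, 3] cursor@2

Answer: 50 2 4 1 9 8 3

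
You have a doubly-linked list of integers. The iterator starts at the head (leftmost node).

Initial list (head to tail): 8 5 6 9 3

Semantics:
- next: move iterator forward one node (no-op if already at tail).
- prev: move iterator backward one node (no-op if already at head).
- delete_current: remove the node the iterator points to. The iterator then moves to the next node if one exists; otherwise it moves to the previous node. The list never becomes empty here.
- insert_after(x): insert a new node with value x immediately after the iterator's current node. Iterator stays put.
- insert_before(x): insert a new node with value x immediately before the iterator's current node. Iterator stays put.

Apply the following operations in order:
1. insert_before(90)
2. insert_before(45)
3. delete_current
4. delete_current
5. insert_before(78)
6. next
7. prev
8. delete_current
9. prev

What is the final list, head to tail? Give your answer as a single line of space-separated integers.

After 1 (insert_before(90)): list=[90, 8, 5, 6, 9, 3] cursor@8
After 2 (insert_before(45)): list=[90, 45, 8, 5, 6, 9, 3] cursor@8
After 3 (delete_current): list=[90, 45, 5, 6, 9, 3] cursor@5
After 4 (delete_current): list=[90, 45, 6, 9, 3] cursor@6
After 5 (insert_before(78)): list=[90, 45, 78, 6, 9, 3] cursor@6
After 6 (next): list=[90, 45, 78, 6, 9, 3] cursor@9
After 7 (prev): list=[90, 45, 78, 6, 9, 3] cursor@6
After 8 (delete_current): list=[90, 45, 78, 9, 3] cursor@9
After 9 (prev): list=[90, 45, 78, 9, 3] cursor@78

Answer: 90 45 78 9 3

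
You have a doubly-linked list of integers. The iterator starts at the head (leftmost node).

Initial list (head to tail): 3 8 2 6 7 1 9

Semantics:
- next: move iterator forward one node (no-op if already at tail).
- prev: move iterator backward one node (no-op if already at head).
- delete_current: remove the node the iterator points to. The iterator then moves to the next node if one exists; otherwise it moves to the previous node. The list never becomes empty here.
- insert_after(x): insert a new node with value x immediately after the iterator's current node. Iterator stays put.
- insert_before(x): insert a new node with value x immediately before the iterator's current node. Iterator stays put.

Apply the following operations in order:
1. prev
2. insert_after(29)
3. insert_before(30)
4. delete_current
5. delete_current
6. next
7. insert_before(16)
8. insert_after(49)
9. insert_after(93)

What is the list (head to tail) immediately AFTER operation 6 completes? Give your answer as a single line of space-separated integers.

Answer: 30 8 2 6 7 1 9

Derivation:
After 1 (prev): list=[3, 8, 2, 6, 7, 1, 9] cursor@3
After 2 (insert_after(29)): list=[3, 29, 8, 2, 6, 7, 1, 9] cursor@3
After 3 (insert_before(30)): list=[30, 3, 29, 8, 2, 6, 7, 1, 9] cursor@3
After 4 (delete_current): list=[30, 29, 8, 2, 6, 7, 1, 9] cursor@29
After 5 (delete_current): list=[30, 8, 2, 6, 7, 1, 9] cursor@8
After 6 (next): list=[30, 8, 2, 6, 7, 1, 9] cursor@2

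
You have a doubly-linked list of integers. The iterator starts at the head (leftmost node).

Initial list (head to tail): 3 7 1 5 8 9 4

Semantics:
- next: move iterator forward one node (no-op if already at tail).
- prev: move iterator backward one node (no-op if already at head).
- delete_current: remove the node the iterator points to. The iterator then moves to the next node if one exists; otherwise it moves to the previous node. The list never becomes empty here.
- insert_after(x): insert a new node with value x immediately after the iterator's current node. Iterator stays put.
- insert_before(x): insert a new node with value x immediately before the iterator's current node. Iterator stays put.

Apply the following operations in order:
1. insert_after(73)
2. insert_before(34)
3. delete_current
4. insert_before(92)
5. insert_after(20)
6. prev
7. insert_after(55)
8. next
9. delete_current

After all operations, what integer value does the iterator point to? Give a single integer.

Answer: 73

Derivation:
After 1 (insert_after(73)): list=[3, 73, 7, 1, 5, 8, 9, 4] cursor@3
After 2 (insert_before(34)): list=[34, 3, 73, 7, 1, 5, 8, 9, 4] cursor@3
After 3 (delete_current): list=[34, 73, 7, 1, 5, 8, 9, 4] cursor@73
After 4 (insert_before(92)): list=[34, 92, 73, 7, 1, 5, 8, 9, 4] cursor@73
After 5 (insert_after(20)): list=[34, 92, 73, 20, 7, 1, 5, 8, 9, 4] cursor@73
After 6 (prev): list=[34, 92, 73, 20, 7, 1, 5, 8, 9, 4] cursor@92
After 7 (insert_after(55)): list=[34, 92, 55, 73, 20, 7, 1, 5, 8, 9, 4] cursor@92
After 8 (next): list=[34, 92, 55, 73, 20, 7, 1, 5, 8, 9, 4] cursor@55
After 9 (delete_current): list=[34, 92, 73, 20, 7, 1, 5, 8, 9, 4] cursor@73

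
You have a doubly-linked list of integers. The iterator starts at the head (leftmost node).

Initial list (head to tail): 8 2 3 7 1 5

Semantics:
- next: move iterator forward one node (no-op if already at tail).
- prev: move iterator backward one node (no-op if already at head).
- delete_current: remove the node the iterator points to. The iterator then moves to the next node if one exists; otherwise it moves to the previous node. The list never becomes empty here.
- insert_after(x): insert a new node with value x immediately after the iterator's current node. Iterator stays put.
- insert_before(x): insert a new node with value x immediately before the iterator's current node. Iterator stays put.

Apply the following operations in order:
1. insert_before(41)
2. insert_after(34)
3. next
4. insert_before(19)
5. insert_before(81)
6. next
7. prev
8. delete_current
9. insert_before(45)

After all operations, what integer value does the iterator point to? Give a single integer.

After 1 (insert_before(41)): list=[41, 8, 2, 3, 7, 1, 5] cursor@8
After 2 (insert_after(34)): list=[41, 8, 34, 2, 3, 7, 1, 5] cursor@8
After 3 (next): list=[41, 8, 34, 2, 3, 7, 1, 5] cursor@34
After 4 (insert_before(19)): list=[41, 8, 19, 34, 2, 3, 7, 1, 5] cursor@34
After 5 (insert_before(81)): list=[41, 8, 19, 81, 34, 2, 3, 7, 1, 5] cursor@34
After 6 (next): list=[41, 8, 19, 81, 34, 2, 3, 7, 1, 5] cursor@2
After 7 (prev): list=[41, 8, 19, 81, 34, 2, 3, 7, 1, 5] cursor@34
After 8 (delete_current): list=[41, 8, 19, 81, 2, 3, 7, 1, 5] cursor@2
After 9 (insert_before(45)): list=[41, 8, 19, 81, 45, 2, 3, 7, 1, 5] cursor@2

Answer: 2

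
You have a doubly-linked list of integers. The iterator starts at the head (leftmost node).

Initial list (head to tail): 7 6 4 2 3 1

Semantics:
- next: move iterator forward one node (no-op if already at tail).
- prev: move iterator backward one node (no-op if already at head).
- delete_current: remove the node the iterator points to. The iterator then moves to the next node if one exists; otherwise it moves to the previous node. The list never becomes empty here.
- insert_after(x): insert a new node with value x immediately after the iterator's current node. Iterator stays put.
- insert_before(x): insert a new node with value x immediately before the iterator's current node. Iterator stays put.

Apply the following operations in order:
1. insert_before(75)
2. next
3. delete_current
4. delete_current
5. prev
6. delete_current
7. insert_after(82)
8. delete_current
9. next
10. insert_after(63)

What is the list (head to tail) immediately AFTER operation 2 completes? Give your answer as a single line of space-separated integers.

After 1 (insert_before(75)): list=[75, 7, 6, 4, 2, 3, 1] cursor@7
After 2 (next): list=[75, 7, 6, 4, 2, 3, 1] cursor@6

Answer: 75 7 6 4 2 3 1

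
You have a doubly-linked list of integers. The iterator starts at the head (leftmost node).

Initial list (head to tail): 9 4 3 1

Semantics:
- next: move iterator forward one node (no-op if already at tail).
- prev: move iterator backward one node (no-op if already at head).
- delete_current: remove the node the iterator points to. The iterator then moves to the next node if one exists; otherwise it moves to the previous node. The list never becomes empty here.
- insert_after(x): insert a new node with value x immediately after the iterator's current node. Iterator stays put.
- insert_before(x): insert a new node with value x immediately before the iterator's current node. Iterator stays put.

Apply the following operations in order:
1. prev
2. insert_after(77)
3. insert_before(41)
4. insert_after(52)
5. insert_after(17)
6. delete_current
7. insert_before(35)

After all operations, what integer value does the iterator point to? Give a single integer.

After 1 (prev): list=[9, 4, 3, 1] cursor@9
After 2 (insert_after(77)): list=[9, 77, 4, 3, 1] cursor@9
After 3 (insert_before(41)): list=[41, 9, 77, 4, 3, 1] cursor@9
After 4 (insert_after(52)): list=[41, 9, 52, 77, 4, 3, 1] cursor@9
After 5 (insert_after(17)): list=[41, 9, 17, 52, 77, 4, 3, 1] cursor@9
After 6 (delete_current): list=[41, 17, 52, 77, 4, 3, 1] cursor@17
After 7 (insert_before(35)): list=[41, 35, 17, 52, 77, 4, 3, 1] cursor@17

Answer: 17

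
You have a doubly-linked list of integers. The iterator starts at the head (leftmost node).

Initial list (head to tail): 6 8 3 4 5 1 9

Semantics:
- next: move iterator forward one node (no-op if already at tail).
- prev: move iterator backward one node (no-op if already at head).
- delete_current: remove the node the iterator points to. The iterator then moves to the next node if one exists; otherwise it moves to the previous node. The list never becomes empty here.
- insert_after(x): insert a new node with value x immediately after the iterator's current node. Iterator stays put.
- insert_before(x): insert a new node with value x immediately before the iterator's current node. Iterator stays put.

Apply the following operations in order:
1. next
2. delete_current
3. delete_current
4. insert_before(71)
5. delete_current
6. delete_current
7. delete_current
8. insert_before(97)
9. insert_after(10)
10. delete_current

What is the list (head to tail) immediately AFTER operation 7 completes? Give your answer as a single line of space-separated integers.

Answer: 6 71 9

Derivation:
After 1 (next): list=[6, 8, 3, 4, 5, 1, 9] cursor@8
After 2 (delete_current): list=[6, 3, 4, 5, 1, 9] cursor@3
After 3 (delete_current): list=[6, 4, 5, 1, 9] cursor@4
After 4 (insert_before(71)): list=[6, 71, 4, 5, 1, 9] cursor@4
After 5 (delete_current): list=[6, 71, 5, 1, 9] cursor@5
After 6 (delete_current): list=[6, 71, 1, 9] cursor@1
After 7 (delete_current): list=[6, 71, 9] cursor@9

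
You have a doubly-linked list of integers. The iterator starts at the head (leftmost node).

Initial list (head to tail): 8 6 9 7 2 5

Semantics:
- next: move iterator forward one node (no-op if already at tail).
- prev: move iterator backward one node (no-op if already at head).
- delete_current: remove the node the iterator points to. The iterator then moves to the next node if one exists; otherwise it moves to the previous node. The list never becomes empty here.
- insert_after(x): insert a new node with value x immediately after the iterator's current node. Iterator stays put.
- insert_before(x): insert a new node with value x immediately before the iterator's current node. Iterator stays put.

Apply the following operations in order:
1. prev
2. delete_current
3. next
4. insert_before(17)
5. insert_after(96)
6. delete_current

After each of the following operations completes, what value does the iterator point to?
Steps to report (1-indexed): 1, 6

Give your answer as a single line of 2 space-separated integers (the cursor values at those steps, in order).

After 1 (prev): list=[8, 6, 9, 7, 2, 5] cursor@8
After 2 (delete_current): list=[6, 9, 7, 2, 5] cursor@6
After 3 (next): list=[6, 9, 7, 2, 5] cursor@9
After 4 (insert_before(17)): list=[6, 17, 9, 7, 2, 5] cursor@9
After 5 (insert_after(96)): list=[6, 17, 9, 96, 7, 2, 5] cursor@9
After 6 (delete_current): list=[6, 17, 96, 7, 2, 5] cursor@96

Answer: 8 96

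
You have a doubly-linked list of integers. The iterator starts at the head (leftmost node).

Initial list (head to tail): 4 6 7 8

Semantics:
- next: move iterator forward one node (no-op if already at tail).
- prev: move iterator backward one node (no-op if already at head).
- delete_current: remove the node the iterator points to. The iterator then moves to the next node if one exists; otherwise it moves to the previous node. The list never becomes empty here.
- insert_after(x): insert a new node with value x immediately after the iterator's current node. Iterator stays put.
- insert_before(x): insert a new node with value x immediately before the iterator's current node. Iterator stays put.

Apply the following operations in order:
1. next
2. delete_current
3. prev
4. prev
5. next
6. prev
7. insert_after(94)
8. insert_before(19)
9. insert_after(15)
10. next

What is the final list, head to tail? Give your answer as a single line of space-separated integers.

Answer: 19 4 15 94 7 8

Derivation:
After 1 (next): list=[4, 6, 7, 8] cursor@6
After 2 (delete_current): list=[4, 7, 8] cursor@7
After 3 (prev): list=[4, 7, 8] cursor@4
After 4 (prev): list=[4, 7, 8] cursor@4
After 5 (next): list=[4, 7, 8] cursor@7
After 6 (prev): list=[4, 7, 8] cursor@4
After 7 (insert_after(94)): list=[4, 94, 7, 8] cursor@4
After 8 (insert_before(19)): list=[19, 4, 94, 7, 8] cursor@4
After 9 (insert_after(15)): list=[19, 4, 15, 94, 7, 8] cursor@4
After 10 (next): list=[19, 4, 15, 94, 7, 8] cursor@15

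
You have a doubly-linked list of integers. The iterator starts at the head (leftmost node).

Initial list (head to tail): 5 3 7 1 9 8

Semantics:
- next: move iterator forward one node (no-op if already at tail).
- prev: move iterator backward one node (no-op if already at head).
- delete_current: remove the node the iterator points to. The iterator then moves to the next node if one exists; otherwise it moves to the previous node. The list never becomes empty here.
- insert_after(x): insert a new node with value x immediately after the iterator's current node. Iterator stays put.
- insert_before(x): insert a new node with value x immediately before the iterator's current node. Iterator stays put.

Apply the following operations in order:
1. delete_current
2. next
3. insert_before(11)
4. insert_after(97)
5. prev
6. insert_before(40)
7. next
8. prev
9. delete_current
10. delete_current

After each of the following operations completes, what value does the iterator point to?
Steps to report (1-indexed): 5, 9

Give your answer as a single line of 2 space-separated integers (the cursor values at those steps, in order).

Answer: 11 7

Derivation:
After 1 (delete_current): list=[3, 7, 1, 9, 8] cursor@3
After 2 (next): list=[3, 7, 1, 9, 8] cursor@7
After 3 (insert_before(11)): list=[3, 11, 7, 1, 9, 8] cursor@7
After 4 (insert_after(97)): list=[3, 11, 7, 97, 1, 9, 8] cursor@7
After 5 (prev): list=[3, 11, 7, 97, 1, 9, 8] cursor@11
After 6 (insert_before(40)): list=[3, 40, 11, 7, 97, 1, 9, 8] cursor@11
After 7 (next): list=[3, 40, 11, 7, 97, 1, 9, 8] cursor@7
After 8 (prev): list=[3, 40, 11, 7, 97, 1, 9, 8] cursor@11
After 9 (delete_current): list=[3, 40, 7, 97, 1, 9, 8] cursor@7
After 10 (delete_current): list=[3, 40, 97, 1, 9, 8] cursor@97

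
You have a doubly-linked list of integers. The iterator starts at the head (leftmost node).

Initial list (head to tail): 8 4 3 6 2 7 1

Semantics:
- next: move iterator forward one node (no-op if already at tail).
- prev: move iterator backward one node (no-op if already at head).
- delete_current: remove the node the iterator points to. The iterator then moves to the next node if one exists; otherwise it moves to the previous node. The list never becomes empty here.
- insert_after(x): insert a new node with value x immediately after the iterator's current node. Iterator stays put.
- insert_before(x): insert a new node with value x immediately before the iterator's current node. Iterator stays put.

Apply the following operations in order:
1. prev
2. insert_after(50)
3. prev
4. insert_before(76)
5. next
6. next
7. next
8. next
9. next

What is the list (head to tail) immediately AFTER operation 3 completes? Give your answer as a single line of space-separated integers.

After 1 (prev): list=[8, 4, 3, 6, 2, 7, 1] cursor@8
After 2 (insert_after(50)): list=[8, 50, 4, 3, 6, 2, 7, 1] cursor@8
After 3 (prev): list=[8, 50, 4, 3, 6, 2, 7, 1] cursor@8

Answer: 8 50 4 3 6 2 7 1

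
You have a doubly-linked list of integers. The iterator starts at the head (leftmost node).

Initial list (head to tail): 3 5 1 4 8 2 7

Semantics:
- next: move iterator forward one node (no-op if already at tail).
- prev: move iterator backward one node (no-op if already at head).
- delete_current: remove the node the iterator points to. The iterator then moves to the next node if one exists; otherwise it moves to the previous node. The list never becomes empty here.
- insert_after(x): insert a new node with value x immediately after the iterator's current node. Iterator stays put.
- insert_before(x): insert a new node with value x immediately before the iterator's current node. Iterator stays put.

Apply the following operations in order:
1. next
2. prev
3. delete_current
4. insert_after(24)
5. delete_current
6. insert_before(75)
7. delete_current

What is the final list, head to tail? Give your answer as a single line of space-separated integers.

After 1 (next): list=[3, 5, 1, 4, 8, 2, 7] cursor@5
After 2 (prev): list=[3, 5, 1, 4, 8, 2, 7] cursor@3
After 3 (delete_current): list=[5, 1, 4, 8, 2, 7] cursor@5
After 4 (insert_after(24)): list=[5, 24, 1, 4, 8, 2, 7] cursor@5
After 5 (delete_current): list=[24, 1, 4, 8, 2, 7] cursor@24
After 6 (insert_before(75)): list=[75, 24, 1, 4, 8, 2, 7] cursor@24
After 7 (delete_current): list=[75, 1, 4, 8, 2, 7] cursor@1

Answer: 75 1 4 8 2 7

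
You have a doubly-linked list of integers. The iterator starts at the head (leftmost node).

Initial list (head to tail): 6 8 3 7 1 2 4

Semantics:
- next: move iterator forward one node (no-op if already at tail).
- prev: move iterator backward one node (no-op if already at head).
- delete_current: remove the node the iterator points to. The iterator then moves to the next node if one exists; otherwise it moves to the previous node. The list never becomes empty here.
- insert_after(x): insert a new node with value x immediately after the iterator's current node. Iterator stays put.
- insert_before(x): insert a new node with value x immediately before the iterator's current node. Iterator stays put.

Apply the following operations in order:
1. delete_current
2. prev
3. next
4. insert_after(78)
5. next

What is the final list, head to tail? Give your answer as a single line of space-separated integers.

After 1 (delete_current): list=[8, 3, 7, 1, 2, 4] cursor@8
After 2 (prev): list=[8, 3, 7, 1, 2, 4] cursor@8
After 3 (next): list=[8, 3, 7, 1, 2, 4] cursor@3
After 4 (insert_after(78)): list=[8, 3, 78, 7, 1, 2, 4] cursor@3
After 5 (next): list=[8, 3, 78, 7, 1, 2, 4] cursor@78

Answer: 8 3 78 7 1 2 4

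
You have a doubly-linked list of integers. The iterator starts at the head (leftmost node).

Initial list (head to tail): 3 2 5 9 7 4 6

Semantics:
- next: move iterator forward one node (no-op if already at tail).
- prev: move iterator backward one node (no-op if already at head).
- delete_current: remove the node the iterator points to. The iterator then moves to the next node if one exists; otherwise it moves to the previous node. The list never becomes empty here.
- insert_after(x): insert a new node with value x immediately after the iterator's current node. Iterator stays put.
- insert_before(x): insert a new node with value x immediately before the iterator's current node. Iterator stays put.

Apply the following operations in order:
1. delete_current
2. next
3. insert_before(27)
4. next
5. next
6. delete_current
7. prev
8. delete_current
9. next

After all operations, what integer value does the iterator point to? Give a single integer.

Answer: 6

Derivation:
After 1 (delete_current): list=[2, 5, 9, 7, 4, 6] cursor@2
After 2 (next): list=[2, 5, 9, 7, 4, 6] cursor@5
After 3 (insert_before(27)): list=[2, 27, 5, 9, 7, 4, 6] cursor@5
After 4 (next): list=[2, 27, 5, 9, 7, 4, 6] cursor@9
After 5 (next): list=[2, 27, 5, 9, 7, 4, 6] cursor@7
After 6 (delete_current): list=[2, 27, 5, 9, 4, 6] cursor@4
After 7 (prev): list=[2, 27, 5, 9, 4, 6] cursor@9
After 8 (delete_current): list=[2, 27, 5, 4, 6] cursor@4
After 9 (next): list=[2, 27, 5, 4, 6] cursor@6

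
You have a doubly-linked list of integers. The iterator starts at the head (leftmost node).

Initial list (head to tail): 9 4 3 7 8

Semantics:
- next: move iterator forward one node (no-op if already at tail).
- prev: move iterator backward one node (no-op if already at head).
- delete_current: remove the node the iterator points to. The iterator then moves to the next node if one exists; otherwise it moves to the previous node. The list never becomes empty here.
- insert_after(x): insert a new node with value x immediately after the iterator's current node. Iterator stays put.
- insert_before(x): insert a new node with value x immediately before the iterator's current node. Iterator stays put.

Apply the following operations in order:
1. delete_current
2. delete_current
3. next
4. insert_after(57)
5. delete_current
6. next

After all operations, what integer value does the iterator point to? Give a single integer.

Answer: 8

Derivation:
After 1 (delete_current): list=[4, 3, 7, 8] cursor@4
After 2 (delete_current): list=[3, 7, 8] cursor@3
After 3 (next): list=[3, 7, 8] cursor@7
After 4 (insert_after(57)): list=[3, 7, 57, 8] cursor@7
After 5 (delete_current): list=[3, 57, 8] cursor@57
After 6 (next): list=[3, 57, 8] cursor@8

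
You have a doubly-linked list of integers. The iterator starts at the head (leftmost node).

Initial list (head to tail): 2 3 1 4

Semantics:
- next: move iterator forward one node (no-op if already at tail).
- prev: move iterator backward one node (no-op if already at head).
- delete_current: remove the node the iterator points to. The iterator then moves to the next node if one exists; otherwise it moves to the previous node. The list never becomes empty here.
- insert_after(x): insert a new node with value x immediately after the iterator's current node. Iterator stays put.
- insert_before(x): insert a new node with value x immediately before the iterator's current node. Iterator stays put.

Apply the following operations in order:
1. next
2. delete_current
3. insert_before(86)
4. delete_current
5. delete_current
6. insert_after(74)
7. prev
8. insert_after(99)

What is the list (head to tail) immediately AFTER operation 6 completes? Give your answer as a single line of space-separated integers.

Answer: 2 86 74

Derivation:
After 1 (next): list=[2, 3, 1, 4] cursor@3
After 2 (delete_current): list=[2, 1, 4] cursor@1
After 3 (insert_before(86)): list=[2, 86, 1, 4] cursor@1
After 4 (delete_current): list=[2, 86, 4] cursor@4
After 5 (delete_current): list=[2, 86] cursor@86
After 6 (insert_after(74)): list=[2, 86, 74] cursor@86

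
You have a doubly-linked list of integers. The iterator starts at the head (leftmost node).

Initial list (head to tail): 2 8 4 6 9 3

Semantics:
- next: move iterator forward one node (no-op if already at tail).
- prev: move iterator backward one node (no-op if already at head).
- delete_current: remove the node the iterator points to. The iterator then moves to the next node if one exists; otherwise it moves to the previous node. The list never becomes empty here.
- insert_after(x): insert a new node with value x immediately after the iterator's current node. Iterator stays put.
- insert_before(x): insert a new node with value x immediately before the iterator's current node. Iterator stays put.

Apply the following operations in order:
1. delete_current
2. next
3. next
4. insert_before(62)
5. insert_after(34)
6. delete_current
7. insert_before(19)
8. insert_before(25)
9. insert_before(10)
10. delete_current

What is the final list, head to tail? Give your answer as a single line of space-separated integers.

After 1 (delete_current): list=[8, 4, 6, 9, 3] cursor@8
After 2 (next): list=[8, 4, 6, 9, 3] cursor@4
After 3 (next): list=[8, 4, 6, 9, 3] cursor@6
After 4 (insert_before(62)): list=[8, 4, 62, 6, 9, 3] cursor@6
After 5 (insert_after(34)): list=[8, 4, 62, 6, 34, 9, 3] cursor@6
After 6 (delete_current): list=[8, 4, 62, 34, 9, 3] cursor@34
After 7 (insert_before(19)): list=[8, 4, 62, 19, 34, 9, 3] cursor@34
After 8 (insert_before(25)): list=[8, 4, 62, 19, 25, 34, 9, 3] cursor@34
After 9 (insert_before(10)): list=[8, 4, 62, 19, 25, 10, 34, 9, 3] cursor@34
After 10 (delete_current): list=[8, 4, 62, 19, 25, 10, 9, 3] cursor@9

Answer: 8 4 62 19 25 10 9 3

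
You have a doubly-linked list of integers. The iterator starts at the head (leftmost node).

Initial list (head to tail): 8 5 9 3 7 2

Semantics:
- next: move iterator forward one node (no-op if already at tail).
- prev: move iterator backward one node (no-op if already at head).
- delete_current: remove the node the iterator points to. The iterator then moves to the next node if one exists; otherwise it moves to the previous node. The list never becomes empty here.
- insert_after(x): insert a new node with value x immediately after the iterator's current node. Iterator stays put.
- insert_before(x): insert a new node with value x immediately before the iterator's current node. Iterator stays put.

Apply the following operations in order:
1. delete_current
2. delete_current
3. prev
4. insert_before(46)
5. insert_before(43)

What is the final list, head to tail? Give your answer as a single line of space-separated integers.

Answer: 46 43 9 3 7 2

Derivation:
After 1 (delete_current): list=[5, 9, 3, 7, 2] cursor@5
After 2 (delete_current): list=[9, 3, 7, 2] cursor@9
After 3 (prev): list=[9, 3, 7, 2] cursor@9
After 4 (insert_before(46)): list=[46, 9, 3, 7, 2] cursor@9
After 5 (insert_before(43)): list=[46, 43, 9, 3, 7, 2] cursor@9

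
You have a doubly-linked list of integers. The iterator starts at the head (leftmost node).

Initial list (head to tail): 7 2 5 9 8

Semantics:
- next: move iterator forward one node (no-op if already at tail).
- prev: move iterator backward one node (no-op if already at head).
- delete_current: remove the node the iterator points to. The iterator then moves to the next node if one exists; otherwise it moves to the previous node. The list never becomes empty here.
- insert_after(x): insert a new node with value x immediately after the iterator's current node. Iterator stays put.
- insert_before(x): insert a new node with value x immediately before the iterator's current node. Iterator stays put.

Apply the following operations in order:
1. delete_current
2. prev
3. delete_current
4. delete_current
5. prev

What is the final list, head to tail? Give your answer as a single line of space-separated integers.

Answer: 9 8

Derivation:
After 1 (delete_current): list=[2, 5, 9, 8] cursor@2
After 2 (prev): list=[2, 5, 9, 8] cursor@2
After 3 (delete_current): list=[5, 9, 8] cursor@5
After 4 (delete_current): list=[9, 8] cursor@9
After 5 (prev): list=[9, 8] cursor@9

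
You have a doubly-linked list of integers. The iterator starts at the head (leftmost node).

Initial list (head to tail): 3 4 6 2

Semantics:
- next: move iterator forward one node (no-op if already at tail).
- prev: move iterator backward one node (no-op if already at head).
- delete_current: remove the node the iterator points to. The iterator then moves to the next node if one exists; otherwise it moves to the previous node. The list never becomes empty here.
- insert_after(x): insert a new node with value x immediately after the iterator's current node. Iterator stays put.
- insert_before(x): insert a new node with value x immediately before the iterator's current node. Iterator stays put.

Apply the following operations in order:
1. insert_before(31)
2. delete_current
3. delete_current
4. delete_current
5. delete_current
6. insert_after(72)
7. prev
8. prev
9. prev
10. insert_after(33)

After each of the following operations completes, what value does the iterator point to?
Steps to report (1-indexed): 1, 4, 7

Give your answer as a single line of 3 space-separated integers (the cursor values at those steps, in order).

Answer: 3 2 31

Derivation:
After 1 (insert_before(31)): list=[31, 3, 4, 6, 2] cursor@3
After 2 (delete_current): list=[31, 4, 6, 2] cursor@4
After 3 (delete_current): list=[31, 6, 2] cursor@6
After 4 (delete_current): list=[31, 2] cursor@2
After 5 (delete_current): list=[31] cursor@31
After 6 (insert_after(72)): list=[31, 72] cursor@31
After 7 (prev): list=[31, 72] cursor@31
After 8 (prev): list=[31, 72] cursor@31
After 9 (prev): list=[31, 72] cursor@31
After 10 (insert_after(33)): list=[31, 33, 72] cursor@31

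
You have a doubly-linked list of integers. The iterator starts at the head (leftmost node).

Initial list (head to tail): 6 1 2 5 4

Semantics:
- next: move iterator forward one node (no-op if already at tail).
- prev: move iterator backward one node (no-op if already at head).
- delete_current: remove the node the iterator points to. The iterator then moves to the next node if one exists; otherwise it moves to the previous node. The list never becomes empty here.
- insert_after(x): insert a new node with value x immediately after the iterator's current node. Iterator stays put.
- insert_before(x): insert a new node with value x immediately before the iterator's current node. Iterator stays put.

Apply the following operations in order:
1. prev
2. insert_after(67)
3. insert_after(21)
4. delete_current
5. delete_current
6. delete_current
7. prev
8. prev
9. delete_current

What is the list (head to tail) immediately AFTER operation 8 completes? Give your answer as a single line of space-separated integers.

After 1 (prev): list=[6, 1, 2, 5, 4] cursor@6
After 2 (insert_after(67)): list=[6, 67, 1, 2, 5, 4] cursor@6
After 3 (insert_after(21)): list=[6, 21, 67, 1, 2, 5, 4] cursor@6
After 4 (delete_current): list=[21, 67, 1, 2, 5, 4] cursor@21
After 5 (delete_current): list=[67, 1, 2, 5, 4] cursor@67
After 6 (delete_current): list=[1, 2, 5, 4] cursor@1
After 7 (prev): list=[1, 2, 5, 4] cursor@1
After 8 (prev): list=[1, 2, 5, 4] cursor@1

Answer: 1 2 5 4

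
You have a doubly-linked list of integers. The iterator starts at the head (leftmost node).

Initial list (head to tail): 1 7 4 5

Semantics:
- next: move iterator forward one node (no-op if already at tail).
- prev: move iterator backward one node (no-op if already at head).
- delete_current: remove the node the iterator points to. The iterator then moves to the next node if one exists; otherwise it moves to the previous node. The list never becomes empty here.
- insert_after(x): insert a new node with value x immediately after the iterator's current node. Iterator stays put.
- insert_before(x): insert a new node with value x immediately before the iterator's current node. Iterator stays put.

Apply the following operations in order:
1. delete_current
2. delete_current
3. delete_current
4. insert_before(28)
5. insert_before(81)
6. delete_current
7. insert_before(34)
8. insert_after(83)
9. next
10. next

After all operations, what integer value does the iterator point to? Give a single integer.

Answer: 83

Derivation:
After 1 (delete_current): list=[7, 4, 5] cursor@7
After 2 (delete_current): list=[4, 5] cursor@4
After 3 (delete_current): list=[5] cursor@5
After 4 (insert_before(28)): list=[28, 5] cursor@5
After 5 (insert_before(81)): list=[28, 81, 5] cursor@5
After 6 (delete_current): list=[28, 81] cursor@81
After 7 (insert_before(34)): list=[28, 34, 81] cursor@81
After 8 (insert_after(83)): list=[28, 34, 81, 83] cursor@81
After 9 (next): list=[28, 34, 81, 83] cursor@83
After 10 (next): list=[28, 34, 81, 83] cursor@83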